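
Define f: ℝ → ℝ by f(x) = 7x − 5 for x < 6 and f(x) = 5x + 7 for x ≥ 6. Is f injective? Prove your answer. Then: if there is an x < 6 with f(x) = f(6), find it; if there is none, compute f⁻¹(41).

34/5

Both pieces are strictly increasing (slopes 7 and 5), so each is injective on its own interval.
The left piece maps (−∞, 6) onto (−∞, 37); the right piece maps [6, ∞) onto [37, ∞).
These images are disjoint, so no value is attained by both pieces. So f is injective.
Because the two images are disjoint, no x < 6 has f(x) = f(6), so we compute f⁻¹(41): 41 lies in [37, ∞), so solve 5x + 7 = 41: x = (41 − 7)/5 = 34/5.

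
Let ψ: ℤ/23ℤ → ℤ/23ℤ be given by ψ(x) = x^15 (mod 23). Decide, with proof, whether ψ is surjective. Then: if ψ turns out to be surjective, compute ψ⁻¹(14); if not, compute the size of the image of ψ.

Since 23 is prime, the nonzero elements of ℤ/23ℤ form a cyclic group of order 22.
As gcd(15, 22) = 1, raising to the 15th power is a bijection on this group: if s^15 ≡ t^15 then (st^{−1})^15 = 1, and the only element of order dividing gcd(15, 22) = 1 is 1, so s = t.
With ψ(0) = 0 this makes ψ injective on all of ℤ/23ℤ, hence bijective (finite equal-size domain and codomain). In particular ψ is surjective.
Since ψ is surjective, we find the preimage of 14. The inverse of x ↦ x^15 on (ℤ/23ℤ)^× is x ↦ x^3, because 15·3 = 45 = 2·22 + 1 ≡ 1 (mod 22) and x^{22} = 1 for x ≠ 0 (Fermat). So ψ⁻¹(14) = 14^3 mod 23.
Repeated squaring mod 23: 14^1 ≡ 14, 14^2 ≡ 14² = 196 ≡ 12. Since 3 = 2 + 1, 14^3 ≡ 12·14: 12·14 = 168 ≡ 7. So 14^3 ≡ 7 (mod 23).
Hence ψ⁻¹(14) = 7.

7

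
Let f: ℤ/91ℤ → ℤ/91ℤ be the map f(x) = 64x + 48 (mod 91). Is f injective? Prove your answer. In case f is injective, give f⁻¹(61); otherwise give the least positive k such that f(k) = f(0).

Suppose f(a) = f(b) in ℤ/91ℤ. Then 64a + 48 ≡ 64b + 48 (mod 91), so 64(a − b) ≡ 0 (mod 91).
Since gcd(64, 91) = 1, 64 is invertible modulo 91, thus a − b ≡ 0 (mod 91), i.e. a = b.
Therefore f is injective.
We now compute 64⁻¹ mod 91 explicitly. Euclid's algorithm: 91 = 1·64 + 27, 64 = 2·27 + 10, 27 = 2·10 + 7, 10 = 1·7 + 3, 7 = 2·3 + 1; back-substituting gives 1 = 64·64 − 45·91, so 64⁻¹ ≡ 64 (mod 91).
Since f is injective, we find f⁻¹(61): we need 64x ≡ 61 − 48 ≡ 13 (mod 91). Using 64⁻¹ = 64: x ≡ 64·13 = 832 = 9·91 + 13, so x = 13.
Check: f(13) = 64·13 + 48 = 880 = 9·91 + 61 ≡ 61 (mod 91).

13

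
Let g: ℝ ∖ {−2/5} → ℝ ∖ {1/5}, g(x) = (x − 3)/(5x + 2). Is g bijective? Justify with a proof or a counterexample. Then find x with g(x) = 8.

Suppose g(u) = g(v). Cross-multiplying: (u − 3)(5v + 2) = (v − 3)(5u + 2).
Expanding both sides and cancelling the symmetric terms leaves 17·(u − v) = 0. Since 17 ≠ 0, u = v. Thus g is injective.
For any y ≠ 1/5, solving y(5x + 2) = x − 3 for x gives a well-defined x ≠ −2/5. So g is surjective.
Thus g is bijective.
Solving g(x) = 8: cross-multiplying gives x − 3 = 8(5x + 2), which rearranges to −39x = 19, so x = −19/39.

-19/39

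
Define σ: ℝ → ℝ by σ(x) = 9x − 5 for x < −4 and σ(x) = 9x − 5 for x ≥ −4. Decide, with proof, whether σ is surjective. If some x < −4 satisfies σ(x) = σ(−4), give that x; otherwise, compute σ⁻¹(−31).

-26/9

Both pieces are strictly increasing (slopes 9 and 9), so each is injective on its own interval.
The left piece maps (−∞, −4) onto (−∞, −41); the right piece maps [−4, ∞) onto [−41, ∞).
These images together cover ℝ, so σ is surjective.
Because the two images are disjoint, no x < −4 has σ(x) = σ(−4), so we compute σ⁻¹(−31): −31 lies in [−41, ∞), so solve 9x − 5 = −31: x = (−31 + 5)/9 = −26/9.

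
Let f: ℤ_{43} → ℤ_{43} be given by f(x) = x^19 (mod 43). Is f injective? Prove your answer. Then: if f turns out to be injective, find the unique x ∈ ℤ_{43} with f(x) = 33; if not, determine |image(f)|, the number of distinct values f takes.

20

Since 43 is prime, the nonzero elements of ℤ_{43} form a cyclic group of order 42.
As gcd(19, 42) = 1, raising to the 19th power is a bijection on this group: if s^19 ≡ t^19 then (st^{−1})^19 = 1, and the only element of order dividing gcd(19, 42) = 1 is 1, so s = t.
With f(0) = 0 this makes f injective on all of ℤ_{43}, hence bijective (finite equal-size domain and codomain). In particular f is injective.
Since f is injective, we find the preimage of 33. The inverse of x ↦ x^19 on (ℤ_{43})^× is x ↦ x^31, because 19·31 = 589 = 14·42 + 1 ≡ 1 (mod 42) and x^{42} = 1 for x ≠ 0 (Fermat). So f⁻¹(33) = 33^31 mod 43.
Repeated squaring mod 43: 33^1 ≡ 33, 33^2 ≡ 33² = 1089 ≡ 14, 33^4 ≡ 14² = 196 ≡ 24, 33^8 ≡ 24² = 576 ≡ 17, 33^16 ≡ 17² = 289 ≡ 31. Since 31 = 16 + 8 + 4 + 2 + 1, 33^31 ≡ 31·17·24·14·33: 31·17 = 527 ≡ 11, then 11·24 = 264 ≡ 6, then 6·14 = 84 ≡ 41, then 41·33 = 1353 ≡ 20. So 33^31 ≡ 20 (mod 43).
Hence f⁻¹(33) = 20.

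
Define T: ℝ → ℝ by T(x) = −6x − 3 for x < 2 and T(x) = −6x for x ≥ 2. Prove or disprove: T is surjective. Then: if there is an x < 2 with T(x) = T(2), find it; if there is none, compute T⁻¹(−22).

3/2

Both pieces are strictly decreasing (slopes −6 and −6), so each is injective on its own interval.
The left piece maps (−∞, 2) onto (−15, ∞); the right piece maps [2, ∞) onto (−∞, −12].
The union (−15, ∞) ∪ (−∞, −12] covers ℝ, so T is surjective.
For the follow-up: the images overlap, so an x < 2 with T(x) = T(2) exists. T(2) = −12; solving −6x − 3 = −12 for x < 2 gives x = (−12 + 3)/(−6) = 3/2.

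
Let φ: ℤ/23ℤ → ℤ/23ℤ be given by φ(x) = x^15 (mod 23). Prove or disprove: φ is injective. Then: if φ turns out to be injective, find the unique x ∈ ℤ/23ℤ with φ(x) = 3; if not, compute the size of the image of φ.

4

Since 23 is prime, the nonzero elements of ℤ/23ℤ form a cyclic group of order 22.
As gcd(15, 22) = 1, raising to the 15th power is a bijection on this group: if a^15 ≡ b^15 then (ab^{−1})^15 = 1, and the only element of order dividing gcd(15, 22) = 1 is 1, so a = b.
With φ(0) = 0 this makes φ injective on all of ℤ/23ℤ, hence bijective (finite equal-size domain and codomain). In particular φ is injective.
Since φ is injective, we find the preimage of 3. The inverse of x ↦ x^15 on (ℤ/23ℤ)^× is x ↦ x^3, because 15·3 = 45 = 2·22 + 1 ≡ 1 (mod 22) and x^{22} = 1 for x ≠ 0 (Fermat). So φ⁻¹(3) = 3^3 mod 23.
Repeated squaring mod 23: 3^1 ≡ 3, 3^2 ≡ 3² = 9. Since 3 = 2 + 1, 3^3 ≡ 9·3: 9·3 = 27 ≡ 4. So 3^3 ≡ 4 (mod 23).
Hence φ⁻¹(3) = 4.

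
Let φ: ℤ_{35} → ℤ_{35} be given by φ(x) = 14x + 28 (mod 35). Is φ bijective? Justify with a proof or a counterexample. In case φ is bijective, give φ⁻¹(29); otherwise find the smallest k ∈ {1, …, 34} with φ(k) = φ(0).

5

We have gcd(14, 35) = 7 > 1. Taking u = 0 and v = 5: φ(0) = 28 and φ(5) = 14·5 + 28 = 98 ≡ 28 (mod 35).
So φ(0) = φ(5) while 0 ≠ 5, therefore φ is not injective, hence not bijective.
Since φ is not bijective, we find the least positive k with φ(k) = φ(0): this means 14k ≡ 0 (mod 35), i.e. 35 ∣ 14k. Since gcd(14, 35) = 7, dividing through by 7 this holds exactly when 5 ∣ 2k, and as gcd(2, 5) = 1, exactly when 5 ∣ k.
The smallest positive such k is 5.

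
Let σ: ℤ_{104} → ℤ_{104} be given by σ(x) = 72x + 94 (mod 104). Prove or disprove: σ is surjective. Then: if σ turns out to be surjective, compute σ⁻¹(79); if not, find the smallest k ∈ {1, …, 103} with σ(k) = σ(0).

13

Since gcd(72, 104) = 8, we have 72x ≡ 0 (mod 8) for all x, so σ(x) ≡ 6 (mod 8).
But 0 ≢ 6 (mod 8), so 0 ∈ ℤ_{104} has no preimage. Therefore σ is not surjective.
Since σ is not surjective, we find the least positive k with σ(k) = σ(0): this means 72k ≡ 0 (mod 104), i.e. 104 ∣ 72k. Since gcd(72, 104) = 8, dividing through by 8 this holds exactly when 13 ∣ 9k, and as gcd(9, 13) = 1, exactly when 13 ∣ k.
The smallest positive such k is 13.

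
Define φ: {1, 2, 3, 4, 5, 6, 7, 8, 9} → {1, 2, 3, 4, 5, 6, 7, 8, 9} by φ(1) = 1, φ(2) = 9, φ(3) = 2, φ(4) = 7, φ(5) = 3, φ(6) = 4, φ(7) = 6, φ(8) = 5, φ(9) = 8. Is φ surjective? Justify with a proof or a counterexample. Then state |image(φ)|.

9

Every element of the codomain has a preimage: 1 = φ(1), 2 = φ(3), 3 = φ(5), 4 = φ(6), 5 = φ(8), 6 = φ(7), 7 = φ(4), 8 = φ(9), 9 = φ(2).
Thus φ is surjective.
The image of φ is {1, 2, 3, 4, 5, 6, 7, 8, 9}, which has 9 elements.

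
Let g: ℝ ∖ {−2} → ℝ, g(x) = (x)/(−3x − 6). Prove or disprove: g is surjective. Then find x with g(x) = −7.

If g(x) = −1/3, cross-multiplying gives −3(x) = 1(−3x − 6), which simplifies to 0 = −6 — false.  So −1/3 has no preimage and g is not surjective.
Solving g(x) = −7: cross-multiplying gives x = −7(−3x − 6), which rearranges to −20x = 42, so x = −21/10.

-21/10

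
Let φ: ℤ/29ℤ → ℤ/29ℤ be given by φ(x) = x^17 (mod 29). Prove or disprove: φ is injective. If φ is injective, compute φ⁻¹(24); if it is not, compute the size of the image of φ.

Since 29 is prime, the nonzero elements of ℤ/29ℤ form a cyclic group of order 28.
As gcd(17, 28) = 1, raising to the 17th power is a bijection on this group: if s^17 ≡ t^17 then (st^{−1})^17 = 1, and the only element of order dividing gcd(17, 28) = 1 is 1, so s = t.
With φ(0) = 0 this makes φ injective on all of ℤ/29ℤ, hence bijective (finite equal-size domain and codomain). In particular φ is injective.
Since φ is injective, we find the preimage of 24. The inverse of x ↦ x^17 on (ℤ/29ℤ)^× is x ↦ x^5, because 17·5 = 85 = 3·28 + 1 ≡ 1 (mod 28) and x^{28} = 1 for x ≠ 0 (Fermat). So φ⁻¹(24) = 24^5 mod 29.
Repeated squaring mod 29: 24^1 ≡ 24, 24^2 ≡ 24² = 576 ≡ 25, 24^4 ≡ 25² = 625 ≡ 16. Since 5 = 4 + 1, 24^5 ≡ 16·24: 16·24 = 384 ≡ 7. So 24^5 ≡ 7 (mod 29).
Hence φ⁻¹(24) = 7.

7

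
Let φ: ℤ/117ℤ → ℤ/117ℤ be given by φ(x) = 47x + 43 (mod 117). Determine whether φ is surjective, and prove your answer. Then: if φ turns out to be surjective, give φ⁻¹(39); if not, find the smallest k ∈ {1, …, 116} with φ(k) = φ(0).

Recall: surjectivity means every element of the codomain has a preimage under φ.
Since gcd(47, 117) = 1, 47 is invertible modulo 117. Euclid's algorithm: 117 = 2·47 + 23, 47 = 2·23 + 1; back-substituting gives 1 = 5·47 − 2·117, so 47⁻¹ ≡ 5 (mod 117).
Then y ↦ 5(y − 43) is a two-sided inverse to φ, so every y ∈ ℤ/117ℤ has a preimage.
Hence φ is surjective.
Since φ is surjective, we compute φ⁻¹(39): solve 47x + 43 ≡ 39 (mod 117), i.e. 47x ≡ 113 (mod 117).
Multiplying by 47⁻¹ = 5 gives x ≡ 5·113 = 565 = 4·117 + 97 ≡ 97 (mod 117).
Check: φ(97) = 47·97 + 43 = 4602 = 39·117 + 39 ≡ 39 (mod 117).

97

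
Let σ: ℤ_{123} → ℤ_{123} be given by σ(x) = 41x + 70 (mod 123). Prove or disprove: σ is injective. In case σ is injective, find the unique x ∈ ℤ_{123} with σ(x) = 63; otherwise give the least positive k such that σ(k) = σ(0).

By definition, σ is injective if σ(a) = σ(b) implies a = b.
We have gcd(41, 123) = 41 > 1. Taking a = 0 and b = 3: σ(0) = 70 and σ(3) = 41·3 + 70 = 193 ≡ 70 (mod 123).
So σ(0) = σ(3) while 0 ≠ 3, therefore σ is not injective.
Since σ is not injective, we find the least positive k with σ(k) = σ(0): this means 41k ≡ 0 (mod 123), i.e. 123 ∣ 41k. Since gcd(41, 123) = 41, dividing through by 41 this holds exactly when 3 ∣ k.
The smallest positive such k is 3.

3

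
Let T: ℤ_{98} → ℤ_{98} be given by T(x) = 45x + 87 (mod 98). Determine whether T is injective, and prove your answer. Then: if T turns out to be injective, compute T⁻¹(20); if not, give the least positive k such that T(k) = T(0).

Recall that T is injective if T(a) = T(b) implies a = b.
If T(a) = T(b), then 45a ≡ 45b (mod 98). Because gcd(45, 98) = 1, we may cancel 45 to get a ≡ b (mod 98).
So T is injective.
We now compute 45⁻¹ mod 98 explicitly. Euclid's algorithm: 98 = 2·45 + 8, 45 = 5·8 + 5, 8 = 1·5 + 3, 5 = 1·3 + 2, 3 = 1·2 + 1; back-substituting gives 1 = 61·45 − 28·98, so 45⁻¹ ≡ 61 (mod 98).
Since T is injective, we find T⁻¹(20): we need 45x ≡ 20 − 87 ≡ 31 (mod 98). Using 45⁻¹ = 61: x ≡ 61·31 = 1891 = 19·98 + 29, so x = 29.
Check: T(29) = 45·29 + 87 = 1392 = 14·98 + 20 ≡ 20 (mod 98).

29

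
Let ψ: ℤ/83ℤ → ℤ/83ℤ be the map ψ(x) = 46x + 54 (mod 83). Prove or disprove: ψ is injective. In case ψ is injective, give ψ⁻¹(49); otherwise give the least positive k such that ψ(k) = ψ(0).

Recall: ψ is injective if ψ(a) = ψ(b) implies a = b.
Suppose ψ(a) = ψ(b) in ℤ/83ℤ. Then 46a + 54 ≡ 46b + 54 (mod 83), so 46(a − b) ≡ 0 (mod 83).
Since gcd(46, 83) = 1, 46 is invertible modulo 83, hence a − b ≡ 0 (mod 83), i.e. a = b.
Therefore ψ is injective.
We now compute 46⁻¹ mod 83 explicitly. Euclid's algorithm: 83 = 1·46 + 37, 46 = 1·37 + 9, 37 = 4·9 + 1; back-substituting gives 1 = 74·46 − 41·83, so 46⁻¹ ≡ 74 (mod 83).
Since ψ is injective, we compute ψ⁻¹(49): solve 46x + 54 ≡ 49 (mod 83), i.e. 46x ≡ 78 (mod 83).
Multiplying by 46⁻¹ = 74 gives x ≡ 74·78 = 5772 = 69·83 + 45 ≡ 45 (mod 83).
Check: ψ(45) = 46·45 + 54 = 2124 = 25·83 + 49 ≡ 49 (mod 83).

45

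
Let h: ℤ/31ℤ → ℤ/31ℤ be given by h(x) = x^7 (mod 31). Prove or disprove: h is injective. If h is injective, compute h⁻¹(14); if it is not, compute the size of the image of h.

Since 31 is prime, the nonzero elements of ℤ/31ℤ form a cyclic group of order 30.
As gcd(7, 30) = 1, raising to the 7th power is a bijection on this group: if a^7 ≡ b^7 then (ab^{−1})^7 = 1, and the only element of order dividing gcd(7, 30) = 1 is 1, so a = b.
With h(0) = 0 this makes h injective on all of ℤ/31ℤ, hence bijective (finite equal-size domain and codomain). In particular h is injective.
Since h is injective, we find the preimage of 14. The inverse of x ↦ x^7 on (ℤ/31ℤ)^× is x ↦ x^13, because 7·13 = 91 = 3·30 + 1 ≡ 1 (mod 30) and x^{30} = 1 for x ≠ 0 (Fermat). So h⁻¹(14) = 14^13 mod 31.
Repeated squaring mod 31: 14^1 ≡ 14, 14^2 ≡ 14² = 196 ≡ 10, 14^4 ≡ 10² = 100 ≡ 7, 14^8 ≡ 7² = 49 ≡ 18. Since 13 = 8 + 4 + 1, 14^13 ≡ 18·7·14: 18·7 = 126 ≡ 2, then 2·14 = 28. So 14^13 ≡ 28 (mod 31).
Hence h⁻¹(14) = 28.

28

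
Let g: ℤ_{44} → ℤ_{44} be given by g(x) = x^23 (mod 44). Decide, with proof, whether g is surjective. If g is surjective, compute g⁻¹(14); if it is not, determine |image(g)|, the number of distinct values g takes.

33

g(0) = 0^23 = 0.
g(22): Repeated squaring mod 44: 22^1 ≡ 22, 22^2 ≡ 22² = 484 ≡ 0, 22^4 ≡ 0² = 0, 22^8 ≡ 0² = 0, 22^16 ≡ 0² = 0. Since 23 = 16 + 4 + 2 + 1, 22^23 ≡ 0·0·0·22: 0·0 = 0, then 0·0 = 0, then 0·22 = 0. So 22^23 ≡ 0 (mod 44).
So g(0) = g(22) = 0 while 0 ≠ 22, therefore g is not injective.
A non-injective map from the 44-element set ℤ_{44} to itself takes at most 43 distinct values, so it cannot be surjective. So g is not surjective.
Since g is not surjective, we determine |image(g)|. Computing x^23 mod 44 for each x (by repeated squaring, reducing mod 44 at every step), the values g(0), g(1), …, g(43) are: 0, 1, 8, 27, 20, 37, 40, 35, 28, 25, 32, 11, 12, 41, 16, 31, 4, 29, 24, 39, 36, 21, 0, 23, 8, 5, 20, 15, 40, 13, 28, 3, 32, 33, 12, 19, 16, 9, 4, 7, 24, 17, 36, 43.
The distinct values are {0, 1, 3, 4, 5, 7, 8, 9, 11, 12, 13, 15, 16, 17, 19, 20, 21, 23, 24, 25, 27, 28, 29, 31, 32, 33, 35, 36, 37, 39, 40, 41, 43}; there are 33 of them.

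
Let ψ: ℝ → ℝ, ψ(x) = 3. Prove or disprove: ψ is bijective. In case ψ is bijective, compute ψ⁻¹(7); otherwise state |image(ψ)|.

1

ψ(0) = 3 = ψ(1) with 0 ≠ 1, so ψ is not injective, hence not bijective.
Since ψ is not bijective, we state |image(ψ)|: the image of ψ is {3}, which has 1 element.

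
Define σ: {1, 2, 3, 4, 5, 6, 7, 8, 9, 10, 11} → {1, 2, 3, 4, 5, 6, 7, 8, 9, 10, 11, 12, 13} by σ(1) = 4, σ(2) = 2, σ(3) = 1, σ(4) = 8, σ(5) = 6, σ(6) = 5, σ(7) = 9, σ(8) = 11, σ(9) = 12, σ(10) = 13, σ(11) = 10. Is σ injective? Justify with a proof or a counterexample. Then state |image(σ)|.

11

The values σ(1), …, σ(11) are 4, 2, 1, 8, 6, 5, 9, 11, 12, 13, 10 — all distinct.
So σ(s) = σ(t) only when s = t, and σ is injective.
The image of σ is {1, 2, 4, 5, 6, 8, 9, 10, 11, 12, 13}, which has 11 elements.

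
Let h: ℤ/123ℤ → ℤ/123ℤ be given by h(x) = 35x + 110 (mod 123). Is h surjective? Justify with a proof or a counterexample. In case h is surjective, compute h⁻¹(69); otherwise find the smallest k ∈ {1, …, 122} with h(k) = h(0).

By definition, surjectivity means every element of the codomain has a preimage under h.
Since gcd(35, 123) = 1, 35 is invertible modulo 123. Euclid's algorithm: 123 = 3·35 + 18, 35 = 1·18 + 17, 18 = 1·17 + 1; back-substituting gives 1 = 116·35 − 33·123, so 35⁻¹ ≡ 116 (mod 123).
Then y ↦ 116(y − 110) is a two-sided inverse to h, so every y ∈ ℤ/123ℤ has a preimage.
Hence h is surjective.
Since h is surjective, we compute h⁻¹(69): solve 35x + 110 ≡ 69 (mod 123), i.e. 35x ≡ 82 (mod 123).
Multiplying by 35⁻¹ = 116 gives x ≡ 116·82 = 9512 = 77·123 + 41 ≡ 41 (mod 123).
Check: h(41) = 35·41 + 110 = 1545 = 12·123 + 69 ≡ 69 (mod 123).

41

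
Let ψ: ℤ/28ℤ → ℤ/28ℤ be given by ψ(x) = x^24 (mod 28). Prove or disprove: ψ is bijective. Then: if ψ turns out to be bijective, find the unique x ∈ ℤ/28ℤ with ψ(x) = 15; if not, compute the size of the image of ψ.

ψ(1) = 1^24 = 1.
ψ(3): Repeated squaring mod 28: 3^1 ≡ 3, 3^2 ≡ 3² = 9, 3^4 ≡ 9² = 81 ≡ 25, 3^8 ≡ 25² = 625 ≡ 9, 3^16 ≡ 9² = 81 ≡ 25. Since 24 = 16 + 8, 3^24 ≡ 25·9: 25·9 = 225 ≡ 1. So 3^24 ≡ 1 (mod 28).
So ψ(1) = ψ(3) = 1 while 1 ≠ 3, thus ψ is not injective, hence not bijective.
Since ψ is not bijective, we determine |image(ψ)|. Computing x^24 mod 28 for each x (by repeated squaring, reducing mod 28 at every step), the values ψ(0), ψ(1), …, ψ(27) are: 0, 1, 8, 1, 8, 1, 8, 21, 8, 1, 8, 1, 8, 1, 0, 1, 8, 1, 8, 1, 8, 21, 8, 1, 8, 1, 8, 1.
The distinct values are {0, 1, 8, 21}; there are 4 of them.

4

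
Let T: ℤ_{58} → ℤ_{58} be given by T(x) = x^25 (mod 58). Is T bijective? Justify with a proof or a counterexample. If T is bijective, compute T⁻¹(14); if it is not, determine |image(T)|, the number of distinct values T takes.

Computing x^25 mod 58 for each x (by repeated squaring, reducing mod 58 at every step), the values T(0), T(1), …, T(57) are: 0, 1, 40, 43, 34, 13, 38, 23, 26, 51, 56, 19, 12, 33, 50, 37, 54, 17, 10, 31, 36, 3, 6, 49, 16, 53, 44, 47, 28, 29, 30, 11, 14, 5, 42, 9, 52, 55, 22, 27, 48, 41, 4, 21, 8, 25, 46, 39, 2, 7, 32, 35, 20, 45, 24, 15, 18, 57.
Every element of ℤ_{58} appears exactly once in this list, so T is a bijection, and in particular bijective.
Since T is bijective, we read off the preimage of 14 from the same table: T(32) = 14, so T⁻¹(14) = 32.

32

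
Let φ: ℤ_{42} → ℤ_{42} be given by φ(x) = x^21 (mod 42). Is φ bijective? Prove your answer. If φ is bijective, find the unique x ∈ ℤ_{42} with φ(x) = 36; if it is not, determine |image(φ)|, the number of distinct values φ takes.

18

φ(2): Repeated squaring mod 42: 2^1 ≡ 2, 2^2 ≡ 2² = 4, 2^4 ≡ 4² = 16, 2^8 ≡ 16² = 256 ≡ 4, 2^16 ≡ 4² = 16. Since 21 = 16 + 4 + 1, 2^21 ≡ 16·16·2: 16·16 = 256 ≡ 4, then 4·2 = 8. So 2^21 ≡ 8 (mod 42).
φ(8): Repeated squaring mod 42: 8^1 ≡ 8, 8^2 ≡ 8² = 64 ≡ 22, 8^4 ≡ 22² = 484 ≡ 22, 8^8 ≡ 22² = 484 ≡ 22, 8^16 ≡ 22² = 484 ≡ 22. Since 21 = 16 + 4 + 1, 8^21 ≡ 22·22·8: 22·22 = 484 ≡ 22, then 22·8 = 176 ≡ 8. So 8^21 ≡ 8 (mod 42).
So φ(2) = φ(8) = 8 while 2 ≠ 8, therefore φ is not injective, hence not bijective.
Since φ is not bijective, we determine |image(φ)|. Computing x^21 mod 42 for each x (by repeated squaring, reducing mod 42 at every step), the values φ(0), φ(1), …, φ(41) are: 0, 1, 8, 27, 22, 41, 6, 7, 8, 15, 34, 29, 6, 13, 14, 15, 22, 41, 36, 13, 20, 21, 22, 29, 6, 1, 20, 27, 28, 29, 36, 13, 8, 27, 34, 35, 36, 1, 20, 15, 34, 41.
The distinct values are {0, 1, 6, 7, 8, 13, 14, 15, 20, 21, 22, 27, 28, 29, 34, 35, 36, 41}; there are 18 of them.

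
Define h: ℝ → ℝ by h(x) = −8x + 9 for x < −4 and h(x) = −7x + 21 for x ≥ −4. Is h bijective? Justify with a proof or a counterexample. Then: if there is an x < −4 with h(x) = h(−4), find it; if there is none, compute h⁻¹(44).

-5

Both pieces are strictly decreasing (slopes −8 and −7), so each is injective on its own interval.
The left piece maps (−∞, −4) onto (41, ∞); the right piece maps [−4, ∞) onto (−∞, 49].
These images overlap. In particular h(−4) = 49 (right piece), and solving −8x + 9 = 49 on the left piece gives x = −5 < −4.
So h(−5) = h(−4) with −5 ≠ −4, and h is not injective, hence not bijective. This x = −5 is the requested value below −4.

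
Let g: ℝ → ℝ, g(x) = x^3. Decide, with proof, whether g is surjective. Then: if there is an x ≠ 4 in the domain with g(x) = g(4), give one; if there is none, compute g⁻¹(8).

For any y ∈ ℝ, x = y^{1/3} ∈ ℝ gives g(x) = y, so g is surjective.
Since x ↦ x^3 is strictly increasing on ℝ, it is injective there, so no x ≠ 4 in the domain has g(x) = g(4). We therefore compute g⁻¹(8) = 8^{1/3} = 2 (indeed 2^3 = 8).

2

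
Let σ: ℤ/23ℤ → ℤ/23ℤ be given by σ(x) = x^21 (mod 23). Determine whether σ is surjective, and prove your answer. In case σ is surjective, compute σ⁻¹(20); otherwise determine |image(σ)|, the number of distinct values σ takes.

15

Since 23 is prime, the nonzero elements of ℤ/23ℤ form a cyclic group of order 22.
As gcd(21, 22) = 1, raising to the 21st power is a bijection on this group: if a^21 ≡ b^21 then (ab^{−1})^21 = 1, and the only element of order dividing gcd(21, 22) = 1 is 1, so a = b.
With σ(0) = 0 this makes σ injective on all of ℤ/23ℤ, hence bijective (finite equal-size domain and codomain). In particular σ is surjective.
Since σ is surjective, we find the preimage of 20. The inverse of x ↦ x^21 on (ℤ/23ℤ)^× is x ↦ x^21, because 21·21 = 441 = 20·22 + 1 ≡ 1 (mod 22) and x^{22} = 1 for x ≠ 0 (Fermat). So σ⁻¹(20) = 20^21 mod 23.
Repeated squaring mod 23: 20^1 ≡ 20, 20^2 ≡ 20² = 400 ≡ 9, 20^4 ≡ 9² = 81 ≡ 12, 20^8 ≡ 12² = 144 ≡ 6, 20^16 ≡ 6² = 36 ≡ 13. Since 21 = 16 + 4 + 1, 20^21 ≡ 13·12·20: 13·12 = 156 ≡ 18, then 18·20 = 360 ≡ 15. So 20^21 ≡ 15 (mod 23).
Hence σ⁻¹(20) = 15.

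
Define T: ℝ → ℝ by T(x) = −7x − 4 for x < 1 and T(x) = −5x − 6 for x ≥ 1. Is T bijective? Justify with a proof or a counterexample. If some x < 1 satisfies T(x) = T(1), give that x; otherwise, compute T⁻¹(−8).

4/7

Both pieces are strictly decreasing (slopes −7 and −5), so each is injective on its own interval.
The left piece maps (−∞, 1) onto (−11, ∞); the right piece maps [1, ∞) onto (−∞, −11].
Since −11 = −11, the images partition ℝ: T is injective and surjective, hence bijective.
Because the two images are disjoint, no x < 1 has T(x) = T(1), so we compute T⁻¹(−8): −8 lies in (−11, ∞), so solve −7x − 4 = −8: x = (−8 + 4)/(−7) = 4/7.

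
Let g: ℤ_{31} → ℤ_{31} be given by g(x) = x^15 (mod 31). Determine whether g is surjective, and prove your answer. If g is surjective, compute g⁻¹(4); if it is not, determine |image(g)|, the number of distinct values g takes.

g(1) = 1^15 = 1.
g(2): Repeated squaring mod 31: 2^1 ≡ 2, 2^2 ≡ 2² = 4, 2^4 ≡ 4² = 16, 2^8 ≡ 16² = 256 ≡ 8. Since 15 = 8 + 4 + 2 + 1, 2^15 ≡ 8·16·4·2: 8·16 = 128 ≡ 4, then 4·4 = 16, then 16·2 = 32 ≡ 1. So 2^15 ≡ 1 (mod 31).
So g(1) = g(2) = 1 while 1 ≠ 2, so g is not injective.
A non-injective map from the 31-element set ℤ_{31} to itself takes at most 30 distinct values, so it cannot be surjective. So g is not surjective.
Since g is not surjective, we determine |image(g)|. Computing x^15 mod 31 for each x (by repeated squaring, reducing mod 31 at every step), the values g(0), g(1), …, g(30) are: 0, 1, 1, 30, 1, 1, 30, 1, 1, 1, 1, 30, 30, 30, 1, 30, 1, 30, 1, 1, 1, 30, 30, 30, 30, 1, 30, 30, 1, 30, 30.
The distinct values are {0, 1, 30}; there are 3 of them.

3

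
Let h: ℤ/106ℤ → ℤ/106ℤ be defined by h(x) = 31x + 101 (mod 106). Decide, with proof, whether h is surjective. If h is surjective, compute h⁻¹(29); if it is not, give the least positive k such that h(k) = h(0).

90

Since gcd(31, 106) = 1, 31 is invertible modulo 106. Euclid's algorithm: 106 = 3·31 + 13, 31 = 2·13 + 5, 13 = 2·5 + 3, 5 = 1·3 + 2, 3 = 1·2 + 1; back-substituting gives 1 = 65·31 − 19·106, so 31⁻¹ ≡ 65 (mod 106).
For any y ∈ ℤ/106ℤ, x = 65(y − 101) mod 106 satisfies h(x) = 31·65(y − 101) + 101 ≡ y (since 31·65 ≡ 1 mod 106). So every y has a preimage.
Thus h is surjective.
Since h is surjective, we compute h⁻¹(29): solve 31x + 101 ≡ 29 (mod 106), i.e. 31x ≡ 34 (mod 106).
Multiplying by 31⁻¹ = 65 gives x ≡ 65·34 = 2210 = 20·106 + 90 ≡ 90 (mod 106).
Check: h(90) = 31·90 + 101 = 2891 = 27·106 + 29 ≡ 29 (mod 106).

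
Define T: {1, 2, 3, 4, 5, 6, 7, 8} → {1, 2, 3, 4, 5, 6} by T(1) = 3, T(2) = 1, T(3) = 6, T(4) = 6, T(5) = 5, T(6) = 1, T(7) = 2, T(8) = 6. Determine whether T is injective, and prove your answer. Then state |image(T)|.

T(3) = 6 = T(4) with 3 ≠ 4, so T is not injective.
The image of T is {1, 2, 3, 5, 6}, which has 5 elements.

5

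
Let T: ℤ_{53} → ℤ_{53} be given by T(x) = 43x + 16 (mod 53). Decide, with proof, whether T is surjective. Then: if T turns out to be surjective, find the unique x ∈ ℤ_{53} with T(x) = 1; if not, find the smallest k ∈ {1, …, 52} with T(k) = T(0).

Since gcd(43, 53) = 1, 43 is invertible modulo 53. Euclid's algorithm: 53 = 1·43 + 10, 43 = 4·10 + 3, 10 = 3·3 + 1; back-substituting gives 1 = 37·43 − 30·53, so 43⁻¹ ≡ 37 (mod 53).
Then y ↦ 37(y − 16) is a two-sided inverse to T, so every y ∈ ℤ_{53} has a preimage.
So T is surjective.
Since T is surjective, we compute T⁻¹(1): solve 43x + 16 ≡ 1 (mod 53), i.e. 43x ≡ 38 (mod 53).
Multiplying by 43⁻¹ = 37 gives x ≡ 37·38 = 1406 = 26·53 + 28 ≡ 28 (mod 53).
Check: T(28) = 43·28 + 16 = 1220 = 23·53 + 1 ≡ 1 (mod 53).

28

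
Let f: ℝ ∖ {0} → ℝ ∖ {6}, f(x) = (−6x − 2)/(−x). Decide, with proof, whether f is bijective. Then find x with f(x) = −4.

Suppose f(a) = f(b). Cross-multiplying: (−6a − 2)(−b) = (−6b − 2)(−a).
Expanding both sides and cancelling the symmetric terms leaves −2·(a − b) = 0. Since −2 ≠ 0, a = b. So f is injective.
For any y ≠ 6, solving y(−x) = −6x − 2 for x gives a well-defined x ≠ 0. So f is surjective.
So f is bijective.
Solving f(x) = −4: cross-multiplying gives −6x − 2 = −4(−x), which rearranges to −10x = 2, so x = −1/5.

-1/5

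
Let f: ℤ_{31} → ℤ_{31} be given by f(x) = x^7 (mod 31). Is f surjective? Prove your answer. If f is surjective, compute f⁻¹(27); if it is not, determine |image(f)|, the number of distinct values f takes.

29

Since 31 is prime, the nonzero elements of ℤ_{31} form a cyclic group of order 30.
As gcd(7, 30) = 1, raising to the 7th power is a bijection on this group: if x_1^7 ≡ x_2^7 then (x_1x_2^{−1})^7 = 1, and the only element of order dividing gcd(7, 30) = 1 is 1, so x_1 = x_2.
With f(0) = 0 this makes f injective on all of ℤ_{31}, hence bijective (finite equal-size domain and codomain). In particular f is surjective.
Since f is surjective, we find the preimage of 27. The inverse of x ↦ x^7 on (ℤ_{31})^× is x ↦ x^13, because 7·13 = 91 = 3·30 + 1 ≡ 1 (mod 30) and x^{30} = 1 for x ≠ 0 (Fermat). So f⁻¹(27) = 27^13 mod 31.
Repeated squaring mod 31: 27^1 ≡ 27, 27^2 ≡ 27² = 729 ≡ 16, 27^4 ≡ 16² = 256 ≡ 8, 27^8 ≡ 8² = 64 ≡ 2. Since 13 = 8 + 4 + 1, 27^13 ≡ 2·8·27: 2·8 = 16, then 16·27 = 432 ≡ 29. So 27^13 ≡ 29 (mod 31).
Hence f⁻¹(27) = 29.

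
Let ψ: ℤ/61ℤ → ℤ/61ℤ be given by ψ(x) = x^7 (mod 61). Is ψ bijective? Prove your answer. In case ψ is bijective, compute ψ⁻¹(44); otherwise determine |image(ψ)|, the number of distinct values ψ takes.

Since 61 is prime, the nonzero elements of ℤ/61ℤ form a cyclic group of order 60.
As gcd(7, 60) = 1, raising to the 7th power is a bijection on this group: if x_1^7 ≡ x_2^7 then (x_1x_2^{−1})^7 = 1, and the only element of order dividing gcd(7, 60) = 1 is 1, so x_1 = x_2.
With ψ(0) = 0 this makes ψ injective on all of ℤ/61ℤ, hence bijective (finite equal-size domain and codomain). In particular ψ is bijective.
Since ψ is bijective, we find the preimage of 44. The inverse of x ↦ x^7 on (ℤ/61ℤ)^× is x ↦ x^43, because 7·43 = 301 = 5·60 + 1 ≡ 1 (mod 60) and x^{60} = 1 for x ≠ 0 (Fermat). So ψ⁻¹(44) = 44^43 mod 61.
Repeated squaring mod 61: 44^1 ≡ 44, 44^2 ≡ 44² = 1936 ≡ 45, 44^4 ≡ 45² = 2025 ≡ 12, 44^8 ≡ 12² = 144 ≡ 22, 44^16 ≡ 22² = 484 ≡ 57, 44^32 ≡ 57² = 3249 ≡ 16. Since 43 = 32 + 8 + 2 + 1, 44^43 ≡ 16·22·45·44: 16·22 = 352 ≡ 47, then 47·45 = 2115 ≡ 41, then 41·44 = 1804 ≡ 35. So 44^43 ≡ 35 (mod 61).
Hence ψ⁻¹(44) = 35.

35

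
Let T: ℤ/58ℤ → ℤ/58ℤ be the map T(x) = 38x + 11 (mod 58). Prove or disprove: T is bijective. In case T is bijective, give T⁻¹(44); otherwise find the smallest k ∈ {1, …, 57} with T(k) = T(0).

By definition, T is injective when T(x_1) = T(x_2) forces x_1 = x_2.
We have gcd(38, 58) = 2 > 1. Taking x_1 = 0 and x_2 = 29: T(0) = 11 and T(29) = 38·29 + 11 = 1113 ≡ 11 (mod 58).
So T(0) = T(29) while 0 ≠ 29, therefore T is not injective, hence not bijective.
Since T is not bijective, we find the least positive k with T(k) = T(0): this means 38k ≡ 0 (mod 58), i.e. 58 ∣ 38k. Since gcd(38, 58) = 2, dividing through by 2 this holds exactly when 29 ∣ 19k, and as gcd(19, 29) = 1, exactly when 29 ∣ k.
The smallest positive such k is 29.

29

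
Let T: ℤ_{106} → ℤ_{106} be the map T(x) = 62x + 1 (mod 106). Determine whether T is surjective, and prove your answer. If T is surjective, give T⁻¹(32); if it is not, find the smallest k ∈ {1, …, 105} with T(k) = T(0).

53

Since gcd(62, 106) = 2, we have 62x ≡ 0 (mod 2) for all x, so T(x) ≡ 1 (mod 2).
But 0 ≢ 1 (mod 2), so 0 ∈ ℤ_{106} has no preimage. Thus T is not surjective.
Since T is not surjective, we find the least positive k with T(k) = T(0): this means 62k ≡ 0 (mod 106), i.e. 106 ∣ 62k. Since gcd(62, 106) = 2, dividing through by 2 this holds exactly when 53 ∣ 31k, and as gcd(31, 53) = 1, exactly when 53 ∣ k.
The smallest positive such k is 53.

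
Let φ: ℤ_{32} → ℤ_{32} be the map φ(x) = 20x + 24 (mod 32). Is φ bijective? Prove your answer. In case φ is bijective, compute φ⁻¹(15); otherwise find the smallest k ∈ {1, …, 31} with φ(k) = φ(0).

By definition, φ is injective if φ(s) = φ(t) implies s = t.
We have gcd(20, 32) = 4 > 1. Taking s = 0 and t = 8: φ(0) = 24 and φ(8) = 20·8 + 24 = 184 ≡ 24 (mod 32).
So φ(0) = φ(8) while 0 ≠ 8, hence φ is not injective, hence not bijective.
Since φ is not bijective, we find the least positive k with φ(k) = φ(0): this means 20k ≡ 0 (mod 32), i.e. 32 ∣ 20k. Since gcd(20, 32) = 4, dividing through by 4 this holds exactly when 8 ∣ 5k, and as gcd(5, 8) = 1, exactly when 8 ∣ k.
The smallest positive such k is 8.

8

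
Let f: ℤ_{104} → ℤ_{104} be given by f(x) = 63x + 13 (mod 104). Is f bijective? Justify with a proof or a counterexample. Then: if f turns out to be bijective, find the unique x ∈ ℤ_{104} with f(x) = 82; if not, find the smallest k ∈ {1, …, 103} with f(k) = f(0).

11

Suppose f(u) = f(v) in ℤ_{104}. Then 63u + 13 ≡ 63v + 13 (mod 104), therefore 63(u − v) ≡ 0 (mod 104).
Since gcd(63, 104) = 1, 63 is invertible modulo 104, hence u − v ≡ 0 (mod 104), i.e. u = v.
We now compute 63⁻¹ mod 104 explicitly. Euclid's algorithm: 104 = 1·63 + 41, 63 = 1·41 + 22, 41 = 1·22 + 19, 22 = 1·19 + 3, 19 = 6·3 + 1; back-substituting gives 1 = 71·63 − 43·104, so 63⁻¹ ≡ 71 (mod 104).
For any y ∈ ℤ_{104}, x = 71(y − 13) mod 104 satisfies f(x) = 63·71(y − 13) + 13 ≡ y (since 63·71 ≡ 1 mod 104). So every y has a preimage.
So f is bijective.
Since f is bijective, we find f⁻¹(82): we need 63x ≡ 82 − 13 ≡ 69 (mod 104). Using 63⁻¹ = 71: x ≡ 71·69 = 4899 = 47·104 + 11, so x = 11.
Check: f(11) = 63·11 + 13 = 706 = 6·104 + 82 ≡ 82 (mod 104).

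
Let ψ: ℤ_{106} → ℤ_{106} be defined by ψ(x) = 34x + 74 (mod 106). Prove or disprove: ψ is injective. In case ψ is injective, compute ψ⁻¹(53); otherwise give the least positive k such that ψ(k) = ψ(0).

We have gcd(34, 106) = 2 > 1. Taking a = 0 and b = 53: ψ(0) = 74 and ψ(53) = 34·53 + 74 = 1876 ≡ 74 (mod 106).
So ψ(0) = ψ(53) while 0 ≠ 53, therefore ψ is not injective.
Since ψ is not injective, we find the least positive k with ψ(k) = ψ(0): this means 34k ≡ 0 (mod 106), i.e. 106 ∣ 34k. Since gcd(34, 106) = 2, dividing through by 2 this holds exactly when 53 ∣ 17k, and as gcd(17, 53) = 1, exactly when 53 ∣ k.
The smallest positive such k is 53.

53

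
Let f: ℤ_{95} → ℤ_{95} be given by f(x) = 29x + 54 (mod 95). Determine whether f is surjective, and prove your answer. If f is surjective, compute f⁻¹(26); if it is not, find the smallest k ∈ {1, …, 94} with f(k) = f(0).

Recall: surjectivity means every element of the codomain has a preimage under f.
Since gcd(29, 95) = 1, 29 is invertible modulo 95. Euclid's algorithm: 95 = 3·29 + 8, 29 = 3·8 + 5, 8 = 1·5 + 3, 5 = 1·3 + 2, 3 = 1·2 + 1; back-substituting gives 1 = 59·29 − 18·95, so 29⁻¹ ≡ 59 (mod 95).
For any y ∈ ℤ_{95}, x = 59(y − 54) mod 95 satisfies f(x) = 29·59(y − 54) + 54 ≡ y (since 29·59 ≡ 1 mod 95). So every y has a preimage.
Hence f is surjective.
Since f is surjective, we find f⁻¹(26): we need 29x ≡ 26 − 54 ≡ 67 (mod 95). Using 29⁻¹ = 59: x ≡ 59·67 = 3953 = 41·95 + 58, so x = 58.
Check: f(58) = 29·58 + 54 = 1736 = 18·95 + 26 ≡ 26 (mod 95).

58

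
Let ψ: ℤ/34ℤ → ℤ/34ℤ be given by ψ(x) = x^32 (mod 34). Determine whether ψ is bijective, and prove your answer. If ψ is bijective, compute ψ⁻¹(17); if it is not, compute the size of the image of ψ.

4

ψ(1) = 1^32 = 1.
ψ(3): Repeated squaring mod 34: 3^1 ≡ 3, 3^2 ≡ 3² = 9, 3^4 ≡ 9² = 81 ≡ 13, 3^8 ≡ 13² = 169 ≡ 33, 3^16 ≡ 33² = 1089 ≡ 1, 3^32 ≡ 1² = 1. So 3^32 ≡ 1 (mod 34).
So ψ(1) = ψ(3) = 1 while 1 ≠ 3, so ψ is not injective, hence not bijective.
Since ψ is not bijective, we determine |image(ψ)|. Computing x^32 mod 34 for each x (by repeated squaring, reducing mod 34 at every step), the values ψ(0), ψ(1), …, ψ(33) are: 0, 1, 18, 1, 18, 1, 18, 1, 18, 1, 18, 1, 18, 1, 18, 1, 18, 17, 18, 1, 18, 1, 18, 1, 18, 1, 18, 1, 18, 1, 18, 1, 18, 1.
The distinct values are {0, 1, 17, 18}; there are 4 of them.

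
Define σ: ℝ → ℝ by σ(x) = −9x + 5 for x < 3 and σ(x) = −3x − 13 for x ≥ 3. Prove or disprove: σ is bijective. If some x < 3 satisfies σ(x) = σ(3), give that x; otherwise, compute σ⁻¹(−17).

Both pieces are strictly decreasing (slopes −9 and −3), so each is injective on its own interval.
The left piece maps (−∞, 3) onto (−22, ∞); the right piece maps [3, ∞) onto (−∞, −22].
Since −22 = −22, the images partition ℝ: σ is injective and surjective, hence bijective.
Because the two images are disjoint, no x < 3 has σ(x) = σ(3), so we compute σ⁻¹(−17): −17 lies in (−22, ∞), so solve −9x + 5 = −17: x = (−17 − 5)/(−9) = 22/9.

22/9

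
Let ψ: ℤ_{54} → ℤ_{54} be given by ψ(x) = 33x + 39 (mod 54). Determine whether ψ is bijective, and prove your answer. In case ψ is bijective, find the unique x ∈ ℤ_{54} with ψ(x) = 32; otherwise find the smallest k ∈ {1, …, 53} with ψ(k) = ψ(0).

Recall that ψ is injective if ψ(s) = ψ(t) implies s = t.
We have gcd(33, 54) = 3 > 1. Taking s = 0 and t = 18: ψ(0) = 39 and ψ(18) = 33·18 + 39 = 633 ≡ 39 (mod 54).
So ψ(0) = ψ(18) while 0 ≠ 18, therefore ψ is not injective, hence not bijective.
Since ψ is not bijective, we find the least positive k with ψ(k) = ψ(0): this means 33k ≡ 0 (mod 54), i.e. 54 ∣ 33k. Since gcd(33, 54) = 3, dividing through by 3 this holds exactly when 18 ∣ 11k, and as gcd(11, 18) = 1, exactly when 18 ∣ k.
The smallest positive such k is 18.

18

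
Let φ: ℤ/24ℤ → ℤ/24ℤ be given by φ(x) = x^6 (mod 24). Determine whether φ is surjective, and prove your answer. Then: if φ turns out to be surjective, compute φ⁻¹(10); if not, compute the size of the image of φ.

4

φ(2): Repeated squaring mod 24: 2^1 ≡ 2, 2^2 ≡ 2² = 4, 2^4 ≡ 4² = 16. Since 6 = 4 + 2, 2^6 ≡ 16·4: 16·4 = 64 ≡ 16. So 2^6 ≡ 16 (mod 24).
φ(4): Repeated squaring mod 24: 4^1 ≡ 4, 4^2 ≡ 4² = 16, 4^4 ≡ 16² = 256 ≡ 16. Since 6 = 4 + 2, 4^6 ≡ 16·16: 16·16 = 256 ≡ 16. So 4^6 ≡ 16 (mod 24).
So φ(2) = φ(4) = 16 while 2 ≠ 4, so φ is not injective.
A non-injective map from the 24-element set ℤ/24ℤ to itself takes at most 23 distinct values, so it cannot be surjective. Hence φ is not surjective.
Since φ is not surjective, we determine |image(φ)|. Computing x^6 mod 24 for each x (by repeated squaring, reducing mod 24 at every step), the values φ(0), φ(1), …, φ(23) are: 0, 1, 16, 9, 16, 1, 0, 1, 16, 9, 16, 1, 0, 1, 16, 9, 16, 1, 0, 1, 16, 9, 16, 1.
The distinct values are {0, 1, 9, 16}; there are 4 of them.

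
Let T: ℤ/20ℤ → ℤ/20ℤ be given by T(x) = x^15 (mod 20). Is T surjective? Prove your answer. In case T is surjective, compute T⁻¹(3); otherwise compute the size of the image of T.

15

T(0) = 0^15 = 0.
T(10): Repeated squaring mod 20: 10^1 ≡ 10, 10^2 ≡ 10² = 100 ≡ 0, 10^4 ≡ 0² = 0, 10^8 ≡ 0² = 0. Since 15 = 8 + 4 + 2 + 1, 10^15 ≡ 0·0·0·10: 0·0 = 0, then 0·0 = 0, then 0·10 = 0. So 10^15 ≡ 0 (mod 20).
So T(0) = T(10) = 0 while 0 ≠ 10, so T is not injective.
A non-injective map from the 20-element set ℤ/20ℤ to itself takes at most 19 distinct values, so it cannot be surjective. Thus T is not surjective.
Since T is not surjective, we determine |image(T)|. Computing x^15 mod 20 for each x (by repeated squaring, reducing mod 20 at every step), the values T(0), T(1), …, T(19) are: 0, 1, 8, 7, 4, 5, 16, 3, 12, 9, 0, 11, 8, 17, 4, 15, 16, 13, 12, 19.
The distinct values are {0, 1, 3, 4, 5, 7, 8, 9, 11, 12, 13, 15, 16, 17, 19}; there are 15 of them.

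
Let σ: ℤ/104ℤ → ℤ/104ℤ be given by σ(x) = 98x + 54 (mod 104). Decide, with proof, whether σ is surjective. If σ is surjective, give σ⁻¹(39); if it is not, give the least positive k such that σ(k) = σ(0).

52

Since gcd(98, 104) = 2, we have 98x ≡ 0 (mod 2) for all x, so σ(x) ≡ 0 (mod 2).
But 1 ≢ 0 (mod 2), so 1 ∈ ℤ/104ℤ has no preimage. Thus σ is not surjective.
Since σ is not surjective, we find the least positive k with σ(k) = σ(0): this means 98k ≡ 0 (mod 104), i.e. 104 ∣ 98k. Since gcd(98, 104) = 2, dividing through by 2 this holds exactly when 52 ∣ 49k, and as gcd(49, 52) = 1, exactly when 52 ∣ k.
The smallest positive such k is 52.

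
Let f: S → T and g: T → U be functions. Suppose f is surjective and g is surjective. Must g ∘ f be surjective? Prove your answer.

surjective

Let c ∈ U. Since g is surjective, there is b ∈ T with g(b) = c. Since f is surjective, there is a ∈ S with f(a) = b.
Then (g ∘ f)(a) = g(b) = c. Thus g ∘ f is surjective.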